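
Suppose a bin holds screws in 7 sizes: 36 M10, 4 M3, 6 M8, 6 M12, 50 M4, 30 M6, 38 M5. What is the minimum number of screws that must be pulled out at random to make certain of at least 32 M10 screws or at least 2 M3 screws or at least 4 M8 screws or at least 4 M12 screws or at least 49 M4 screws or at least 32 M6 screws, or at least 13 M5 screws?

The worst case stops just short of every target: 31 M10, 1 M3, 3 M8, 3 M12, 48 M4, all 30 M6, 12 M5 — 31 + 1 + 3 + 3 + 48 + 30 + 12 = 128 screws.
One more screw must push some size to its target, so 128 + 1 = 129.

129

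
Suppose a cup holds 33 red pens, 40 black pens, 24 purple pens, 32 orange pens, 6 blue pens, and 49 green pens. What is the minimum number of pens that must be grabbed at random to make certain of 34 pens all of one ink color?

Treat the 6 ink colors as pigeonholes.
In the worst case we take at most 33 of each ink color, but all 24 purple, all 32 orange, and all 6 blue (fewer than 33), giving 33 + 33 + 24 + 32 + 6 + 33 = 161.
One more pen then forces some ink color to 34, so 161 + 1 = 162.

162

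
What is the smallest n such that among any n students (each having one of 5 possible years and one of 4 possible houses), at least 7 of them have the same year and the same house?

There are 5 × 4 = 20 (year, house) combinations acting as pigeonholes.
With 20 × 6 = 120 students we could place exactly 6 in each, with no (year, house) pair reaching 7.
One more forces some (year, house) pair to hold 7, so 120 + 1 = 121.

121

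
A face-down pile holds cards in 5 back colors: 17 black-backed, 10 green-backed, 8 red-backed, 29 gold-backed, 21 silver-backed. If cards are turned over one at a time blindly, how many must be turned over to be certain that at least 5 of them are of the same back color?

21

Treat the 5 back colors as pigeonholes.
The worst case takes 4 cards of each back color without reaching 5 of any: 5 × 4 = 20.
The next card must bring some back color to 5, so 20 + 1 = 21.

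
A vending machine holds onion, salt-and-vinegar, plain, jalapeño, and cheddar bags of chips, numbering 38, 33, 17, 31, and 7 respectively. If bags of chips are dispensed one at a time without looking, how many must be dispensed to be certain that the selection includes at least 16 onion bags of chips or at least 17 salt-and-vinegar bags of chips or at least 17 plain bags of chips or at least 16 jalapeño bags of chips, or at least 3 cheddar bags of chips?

65

Each of the 5 flavors has its own threshold; avoid all of them simultaneously.
The worst case stops just short of every target: 15 onion, 16 salt-and-vinegar, 16 plain, 15 jalapeño, 2 cheddar — 15 + 16 + 16 + 15 + 2 = 64 bags of chips.
One more bag of chips must push some flavor to its target, so 64 + 1 = 65.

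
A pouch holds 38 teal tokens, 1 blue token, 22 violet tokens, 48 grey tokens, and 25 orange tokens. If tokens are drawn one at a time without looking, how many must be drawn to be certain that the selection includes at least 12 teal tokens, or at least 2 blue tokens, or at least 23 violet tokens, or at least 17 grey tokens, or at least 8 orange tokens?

58

Each of the 5 colors has its own threshold; avoid all of them simultaneously.
The worst case stops just short of every target: 11 teal, 1 blue, 22 violet, 16 grey, 7 orange — 11 + 1 + 22 + 16 + 7 = 57 tokens.
One more token must push some color to its target, so 57 + 1 = 58.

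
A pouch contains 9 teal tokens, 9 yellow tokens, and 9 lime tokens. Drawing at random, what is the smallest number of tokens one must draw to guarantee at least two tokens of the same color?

4

Treat the 3 colors as pigeonholes.
The worst case takes 1 token of each color without reaching 2 of any: 3 × 1 = 3.
The next token must bring some color to 2, so 3 + 1 = 4.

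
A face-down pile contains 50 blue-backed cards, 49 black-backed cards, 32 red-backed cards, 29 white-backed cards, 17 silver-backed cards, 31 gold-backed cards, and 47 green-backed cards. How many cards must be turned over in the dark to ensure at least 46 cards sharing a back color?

Treat the 7 back colors as pigeonholes.
In the worst case we take at most 45 of each back color, but all 32 red-backed, all 29 white-backed, all 17 silver-backed, and all 31 gold-backed (fewer than 45), giving 45 + 45 + 32 + 29 + 17 + 31 + 45 = 244.
One more card then forces some back color to 46, so 244 + 1 = 245.

245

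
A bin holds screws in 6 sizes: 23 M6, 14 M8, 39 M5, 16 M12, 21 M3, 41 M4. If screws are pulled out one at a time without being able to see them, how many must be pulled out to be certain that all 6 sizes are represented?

The hardest size to obtain is M8: we could draw every other screw first — 154 − 14 = 140 screws — without a single M8 one.
The next draw must be M8, so 140 + 1 = 141.

141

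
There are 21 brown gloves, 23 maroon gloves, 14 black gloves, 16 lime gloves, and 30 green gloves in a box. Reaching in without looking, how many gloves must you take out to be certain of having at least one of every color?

The hardest color to obtain is black: we could draw every other glove first — 104 − 14 = 90 gloves — without a single black one.
The next draw must be black, so 90 + 1 = 91.

91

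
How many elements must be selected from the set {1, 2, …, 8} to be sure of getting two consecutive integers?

5

Partition {1, …, 8} into 4 pairs: {1,2}, {3,4}, …, {7,8}.
Choosing 4 integers — say the 4 even numbers 2, 4, …, 8 — takes one from each pair and avoids the property.
Choosing 5 forces two into the same pair by pigeonhole, and those are consecutive. So 5.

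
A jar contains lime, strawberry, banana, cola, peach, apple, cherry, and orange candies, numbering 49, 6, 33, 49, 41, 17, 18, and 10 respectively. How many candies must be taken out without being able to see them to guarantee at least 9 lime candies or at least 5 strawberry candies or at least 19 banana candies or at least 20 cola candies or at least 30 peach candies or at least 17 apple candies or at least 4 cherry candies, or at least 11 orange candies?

108

The worst case stops just short of every target: 8 lime, 4 strawberry, 18 banana, 19 cola, 29 peach, 16 apple, 3 cherry, 10 orange — 8 + 4 + 18 + 19 + 29 + 16 + 3 + 10 = 107 candies.
One more candy must push some flavor to its target, so 107 + 1 = 108.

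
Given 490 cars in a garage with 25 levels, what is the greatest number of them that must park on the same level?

If each of the 25 levels held at most 19, the total would be at most 25 × 19 = 475 < 490, a contradiction.
So at least one holds ⌈490/25⌉ = 20.

20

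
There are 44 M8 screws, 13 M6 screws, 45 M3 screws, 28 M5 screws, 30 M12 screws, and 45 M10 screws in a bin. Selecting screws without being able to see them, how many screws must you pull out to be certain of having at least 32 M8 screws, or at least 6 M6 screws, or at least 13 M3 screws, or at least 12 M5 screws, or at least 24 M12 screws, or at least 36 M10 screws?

118

The worst case stops just short of every target: 31 M8, 5 M6, 12 M3, 11 M5, 23 M12, 35 M10 — 31 + 5 + 12 + 11 + 23 + 35 = 117 screws.
One more screw must push some size to its target, so 117 + 1 = 118.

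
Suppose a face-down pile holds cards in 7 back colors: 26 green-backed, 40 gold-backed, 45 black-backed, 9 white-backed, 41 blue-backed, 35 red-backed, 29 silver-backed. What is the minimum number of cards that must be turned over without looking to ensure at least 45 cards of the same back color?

In the worst case we take at most 44 of each back color, but all 26 green-backed, all 40 gold-backed, all 9 white-backed, all 41 blue-backed, all 35 red-backed, and all 29 silver-backed (fewer than 44), giving 26 + 40 + 44 + 9 + 41 + 35 + 29 = 224.
One more card then forces some back color to 45, so 224 + 1 = 225.

225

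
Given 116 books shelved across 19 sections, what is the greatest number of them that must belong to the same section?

7

The 116 books fall into 19 sections.
If each of the 19 sections held at most 6, the total would be at most 19 × 6 = 114 < 116, a contradiction.
So at least one holds ⌈116/19⌉ = 7.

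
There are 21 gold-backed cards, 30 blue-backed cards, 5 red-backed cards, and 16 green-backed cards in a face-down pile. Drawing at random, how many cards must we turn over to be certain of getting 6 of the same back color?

The worst case takes 5 cards of each back color without reaching 6 of any: 4 × 5 = 20.
The next card must bring some back color to 6, so 20 + 1 = 21.

21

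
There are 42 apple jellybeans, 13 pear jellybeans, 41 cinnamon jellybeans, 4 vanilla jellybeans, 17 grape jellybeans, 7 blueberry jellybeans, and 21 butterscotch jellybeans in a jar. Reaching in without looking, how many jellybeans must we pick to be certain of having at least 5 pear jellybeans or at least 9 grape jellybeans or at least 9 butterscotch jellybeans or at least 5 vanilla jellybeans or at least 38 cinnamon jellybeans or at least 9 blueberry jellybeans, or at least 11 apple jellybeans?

79

Each of the 7 flavors has its own threshold; avoid all of them simultaneously.
The worst case stops just short of every target: 10 apple, 4 pear, 37 cinnamon, 4 vanilla, 8 grape, all 7 blueberry, 8 butterscotch — 10 + 4 + 37 + 4 + 8 + 7 + 8 = 78 jellybeans.
One more jellybean must push some flavor to its target, so 78 + 1 = 79.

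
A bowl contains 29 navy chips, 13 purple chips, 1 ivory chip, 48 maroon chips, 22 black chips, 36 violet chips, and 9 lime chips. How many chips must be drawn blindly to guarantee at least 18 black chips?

The worst case draws every non-black chip first: 29 + 13 + 1 + 48 + 36 + 9 = 136.
The next 18 draws are then forced to be black, giving 136 + 18 = 154.

154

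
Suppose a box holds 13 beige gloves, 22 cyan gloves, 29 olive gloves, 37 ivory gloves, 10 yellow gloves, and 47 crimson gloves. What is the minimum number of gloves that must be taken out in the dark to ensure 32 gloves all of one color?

Treat the 6 colors as pigeonholes.
In the worst case we take at most 31 of each color, but all 13 beige, all 22 cyan, all 29 olive, and all 10 yellow (fewer than 31), giving 13 + 22 + 29 + 31 + 10 + 31 = 136.
One more glove then forces some color to 32, so 136 + 1 = 137.

137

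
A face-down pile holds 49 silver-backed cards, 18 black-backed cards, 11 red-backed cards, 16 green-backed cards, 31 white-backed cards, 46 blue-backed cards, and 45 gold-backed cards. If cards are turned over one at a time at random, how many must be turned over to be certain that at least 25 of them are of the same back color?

Treat the 7 back colors as pigeonholes.
In the worst case we take at most 24 of each back color, but all 18 black-backed, all 11 red-backed, and all 16 green-backed (fewer than 24), giving 24 + 18 + 11 + 16 + 24 + 24 + 24 = 141.
One more card then forces some back color to 25, so 141 + 1 = 142.

142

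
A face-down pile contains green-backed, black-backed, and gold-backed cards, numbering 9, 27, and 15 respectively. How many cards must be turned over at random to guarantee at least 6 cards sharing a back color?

16

The worst case takes 5 cards of each back color without reaching 6 of any: 3 × 5 = 15.
The next card must bring some back color to 6, so 15 + 1 = 16.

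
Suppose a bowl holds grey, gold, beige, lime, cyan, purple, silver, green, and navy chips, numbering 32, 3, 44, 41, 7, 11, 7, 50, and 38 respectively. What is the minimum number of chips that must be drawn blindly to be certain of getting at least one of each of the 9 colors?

231

The hardest color to obtain is gold: we could draw every other chip first — 233 − 3 = 230 chips — without a single gold one.
The next draw must be gold, so 230 + 1 = 231.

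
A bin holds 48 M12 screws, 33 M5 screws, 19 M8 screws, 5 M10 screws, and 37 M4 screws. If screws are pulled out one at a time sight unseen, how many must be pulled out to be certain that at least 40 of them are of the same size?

Treat the 5 sizes as pigeonholes.
In the worst case we take at most 39 of each size, but all 33 M5, all 19 M8, all 5 M10, and all 37 M4 (fewer than 39), giving 39 + 33 + 19 + 5 + 37 = 133.
One more screw then forces some size to 40, so 133 + 1 = 134.

134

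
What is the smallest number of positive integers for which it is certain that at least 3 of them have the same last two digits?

There are 100 possible two-digit endings acting as pigeonholes.
With 100 × 2 = 200 positive integers we could place exactly 2 in each, with no class reaching 3.
One more forces some class to hold 3, so 200 + 1 = 201.

201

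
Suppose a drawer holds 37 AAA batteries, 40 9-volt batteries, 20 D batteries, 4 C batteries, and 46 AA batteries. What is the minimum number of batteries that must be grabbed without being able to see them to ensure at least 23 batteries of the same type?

Treat the 5 types as pigeonholes.
In the worst case we take at most 22 of each type, but all 20 D and all 4 C (fewer than 22), giving 22 + 22 + 20 + 4 + 22 = 90.
One more battery then forces some type to 23, so 90 + 1 = 91.

91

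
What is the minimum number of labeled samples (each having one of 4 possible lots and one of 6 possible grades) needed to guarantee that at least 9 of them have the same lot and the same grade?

There are 4 × 6 = 24 (lot, grade) combinations acting as pigeonholes.
With 24 × 8 = 192 labeled samples we could place exactly 8 in each, with no (lot, grade) pair reaching 9.
One more forces some (lot, grade) pair to hold 9, so 192 + 1 = 193.

193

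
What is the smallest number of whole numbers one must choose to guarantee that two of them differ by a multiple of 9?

Two integers differ by a multiple of 9 exactly when they share a remainder mod 9.
There are 9 residue classes mod 9, so 9 integers can all lie in distinct classes.
One more integer must repeat a residue, giving a difference divisible by 9. So n = 9 + 1 = 10.

10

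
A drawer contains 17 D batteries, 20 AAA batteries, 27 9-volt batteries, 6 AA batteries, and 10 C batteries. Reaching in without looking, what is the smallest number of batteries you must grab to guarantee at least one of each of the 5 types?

The hardest type to obtain is AA: we could draw every other battery first — 80 − 6 = 74 batteries — without a single AA one.
The next draw must be AA, so 74 + 1 = 75.

75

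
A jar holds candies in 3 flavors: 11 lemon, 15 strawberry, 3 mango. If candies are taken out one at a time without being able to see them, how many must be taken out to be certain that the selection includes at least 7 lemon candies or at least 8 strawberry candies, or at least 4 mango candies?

Each of the 3 flavors has its own threshold; avoid all of them simultaneously.
The worst case stops just short of every target: 6 lemon, 7 strawberry, 3 mango — 6 + 7 + 3 = 16 candies.
One more candy must push some flavor to its target, so 16 + 1 = 17.

17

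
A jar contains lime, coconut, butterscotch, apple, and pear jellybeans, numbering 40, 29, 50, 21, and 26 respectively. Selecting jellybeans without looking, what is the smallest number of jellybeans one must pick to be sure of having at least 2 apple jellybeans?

The worst case draws every non-apple jellybean first: 40 + 29 + 50 + 26 = 145.
The next 2 draws are then forced to be apple, giving 145 + 2 = 147.

147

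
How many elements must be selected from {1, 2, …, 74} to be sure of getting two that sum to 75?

38

Partition {1, …, 74} into 37 pairs: {1,74}, {2,73}, …, {37,38}.
Choosing 37 integers — say the integers 1 through 37 — takes one from each pair and avoids the property.
Choosing 38 forces two into the same pair by pigeonhole, and those sum to 75. So 38.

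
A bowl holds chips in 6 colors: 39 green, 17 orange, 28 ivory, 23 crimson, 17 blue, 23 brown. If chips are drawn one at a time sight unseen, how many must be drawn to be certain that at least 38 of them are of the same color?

146

In the worst case we take at most 37 of each color, but all 17 orange, all 28 ivory, all 23 crimson, all 17 blue, and all 23 brown (fewer than 37), giving 37 + 17 + 28 + 23 + 17 + 23 = 145.
One more chip then forces some color to 38, so 145 + 1 = 146.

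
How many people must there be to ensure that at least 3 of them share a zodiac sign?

25

There are 12 zodiac signs acting as pigeonholes.
With 12 × 2 = 24 people we could place exactly 2 in each, with no class reaching 3.
One more forces some class to hold 3, so 24 + 1 = 25.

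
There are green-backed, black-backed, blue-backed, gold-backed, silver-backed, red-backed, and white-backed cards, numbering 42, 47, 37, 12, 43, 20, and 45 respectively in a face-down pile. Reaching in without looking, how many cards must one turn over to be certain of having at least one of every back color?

The hardest back color to obtain is gold-backed: we could draw every other card first — 246 − 12 = 234 cards — without a single gold-backed one.
The next draw must be gold-backed, so 234 + 1 = 235.

235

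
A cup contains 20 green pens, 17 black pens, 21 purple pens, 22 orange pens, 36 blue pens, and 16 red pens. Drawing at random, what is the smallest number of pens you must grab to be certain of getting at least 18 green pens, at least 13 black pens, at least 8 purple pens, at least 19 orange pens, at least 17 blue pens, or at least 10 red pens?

The worst case stops just short of every target: 17 green, 12 black, 7 purple, 18 orange, 16 blue, 9 red — 17 + 12 + 7 + 18 + 16 + 9 = 79 pens.
One more pen must push some ink color to its target, so 79 + 1 = 80.

80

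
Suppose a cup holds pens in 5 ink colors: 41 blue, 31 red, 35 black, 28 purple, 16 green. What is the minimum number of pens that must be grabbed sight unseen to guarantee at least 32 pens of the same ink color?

138

Treat the 5 ink colors as pigeonholes.
In the worst case we take at most 31 of each ink color, but all 28 purple and all 16 green (fewer than 31), giving 31 + 31 + 31 + 28 + 16 = 137.
One more pen then forces some ink color to 32, so 137 + 1 = 138.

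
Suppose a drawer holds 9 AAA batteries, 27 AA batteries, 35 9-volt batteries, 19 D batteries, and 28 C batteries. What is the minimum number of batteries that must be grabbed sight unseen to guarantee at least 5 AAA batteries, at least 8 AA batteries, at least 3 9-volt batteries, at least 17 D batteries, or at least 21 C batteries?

50

The worst case stops just short of every target: 4 AAA, 7 AA, 2 9-volt, 16 D, 20 C — 4 + 7 + 2 + 16 + 20 = 49 batteries.
One more battery must push some type to its target, so 49 + 1 = 50.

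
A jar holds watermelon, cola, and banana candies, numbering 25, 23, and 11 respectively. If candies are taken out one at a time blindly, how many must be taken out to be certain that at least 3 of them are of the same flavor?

Treat the 3 flavors as pigeonholes.
The worst case takes 2 candies of each flavor without reaching 3 of any: 3 × 2 = 6.
The next candy must bring some flavor to 3, so 6 + 1 = 7.

7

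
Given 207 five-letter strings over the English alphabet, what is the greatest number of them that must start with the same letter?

8

If each of the 26 possible first letters held at most 7, the total would be at most 26 × 7 = 182 < 207, a contradiction.
So at least one holds ⌈207/26⌉ = 8.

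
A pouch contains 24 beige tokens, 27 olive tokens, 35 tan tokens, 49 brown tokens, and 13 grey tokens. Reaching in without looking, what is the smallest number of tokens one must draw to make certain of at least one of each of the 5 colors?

The hardest color to obtain is grey: we could draw every other token first — 148 − 13 = 135 tokens — without a single grey one.
The next draw must be grey, so 135 + 1 = 136.

136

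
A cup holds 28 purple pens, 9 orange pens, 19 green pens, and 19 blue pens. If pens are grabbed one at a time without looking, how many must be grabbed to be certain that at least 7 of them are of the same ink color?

The worst case takes 6 pens of each ink color without reaching 7 of any: 4 × 6 = 24.
The next pen must bring some ink color to 7, so 24 + 1 = 25.

25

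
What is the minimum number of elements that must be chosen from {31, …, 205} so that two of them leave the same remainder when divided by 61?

62

Use the pigeonhole principle on residue classes: group the integers by remainder mod 61; there are 61 residue classes, each nonempty in this range.
Choosing one from each class (61 integers) avoids any shared remainder.
One more choice must repeat a class, so two differ by a multiple of 61. Hence 61 + 1 = 62.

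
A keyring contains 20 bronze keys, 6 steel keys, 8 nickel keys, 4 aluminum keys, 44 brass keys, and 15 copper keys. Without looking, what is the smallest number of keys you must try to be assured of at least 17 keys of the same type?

66

In the worst case we take at most 16 of each type, but all 6 steel, all 8 nickel, all 4 aluminum, and all 15 copper (fewer than 16), giving 16 + 6 + 8 + 4 + 16 + 15 = 65.
One more key then forces some type to 17, so 65 + 1 = 66.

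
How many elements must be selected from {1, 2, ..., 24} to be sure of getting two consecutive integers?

13

Partition {1, …, 24} into 12 pairs: {1,2}, {3,4}, …, {23,24}.
Choosing 12 integers — say the 12 even numbers 2, 4, …, 24 — takes one from each pair and avoids the property.
Choosing 13 forces two into the same pair by pigeonhole, and those are consecutive. So 13.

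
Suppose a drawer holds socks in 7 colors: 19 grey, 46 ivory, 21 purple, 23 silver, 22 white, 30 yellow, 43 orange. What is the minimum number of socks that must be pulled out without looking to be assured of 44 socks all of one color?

In the worst case we take at most 43 of each color, but all 19 grey, all 21 purple, all 23 silver, all 22 white, and all 30 yellow (fewer than 43), giving 19 + 43 + 21 + 23 + 22 + 30 + 43 = 201.
One more sock then forces some color to 44, so 201 + 1 = 202.

202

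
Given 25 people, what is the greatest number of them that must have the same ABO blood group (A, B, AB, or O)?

If each of the 4 ABO blood groups held at most 6, the total would be at most 4 × 6 = 24 < 25, a contradiction.
So at least one holds ⌈25/4⌉ = 7.

7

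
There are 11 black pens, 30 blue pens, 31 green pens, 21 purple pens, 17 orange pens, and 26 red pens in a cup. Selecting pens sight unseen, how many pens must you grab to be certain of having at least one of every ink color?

126

The hardest ink color to obtain is black: we could draw every other pen first — 136 − 11 = 125 pens — without a single black one.
The next draw must be black, so 125 + 1 = 126.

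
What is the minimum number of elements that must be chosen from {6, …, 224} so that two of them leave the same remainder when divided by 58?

Use the pigeonhole principle on residue classes: group the integers by remainder mod 58; there are 58 residue classes, each nonempty in this range.
Choosing one from each class (58 integers) avoids any shared remainder.
One more choice must repeat a class, so two differ by a multiple of 58. Hence 58 + 1 = 59.

59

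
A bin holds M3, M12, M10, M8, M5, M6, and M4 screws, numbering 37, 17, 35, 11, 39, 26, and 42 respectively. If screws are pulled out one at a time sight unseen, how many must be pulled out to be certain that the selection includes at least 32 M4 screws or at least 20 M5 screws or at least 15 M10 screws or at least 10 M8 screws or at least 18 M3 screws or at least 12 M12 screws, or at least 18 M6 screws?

The worst case stops just short of every target: 17 M3, 11 M12, 14 M10, 9 M8, 19 M5, 17 M6, 31 M4 — 17 + 11 + 14 + 9 + 19 + 17 + 31 = 118 screws.
One more screw must push some size to its target, so 118 + 1 = 119.

119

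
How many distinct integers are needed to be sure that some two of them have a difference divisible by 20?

21

Two integers differ by a multiple of 20 exactly when they share a remainder mod 20.
There are 20 residue classes mod 20, so 20 integers can all lie in distinct classes.
One more integer must repeat a residue, giving a difference divisible by 20. So n = 20 + 1 = 21.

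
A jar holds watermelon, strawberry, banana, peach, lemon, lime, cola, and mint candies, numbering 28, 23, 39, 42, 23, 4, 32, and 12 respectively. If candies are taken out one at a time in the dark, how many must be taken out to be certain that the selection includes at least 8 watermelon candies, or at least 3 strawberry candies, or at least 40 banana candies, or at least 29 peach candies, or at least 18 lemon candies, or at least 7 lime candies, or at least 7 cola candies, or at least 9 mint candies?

Each of the 8 flavors has its own threshold; avoid all of them simultaneously.
The worst case stops just short of every target: 7 watermelon, 2 strawberry, 39 banana, 28 peach, 17 lemon, all 4 lime, 6 cola, 8 mint — 7 + 2 + 39 + 28 + 17 + 4 + 6 + 8 = 111 candies.
One more candy must push some flavor to its target, so 111 + 1 = 112.

112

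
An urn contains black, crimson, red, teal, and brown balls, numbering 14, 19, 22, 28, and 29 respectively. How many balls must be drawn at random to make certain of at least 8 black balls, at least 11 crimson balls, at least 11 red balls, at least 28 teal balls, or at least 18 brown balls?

72

The worst case stops just short of every target: 7 black, 10 crimson, 10 red, 27 teal, 17 brown — 7 + 10 + 10 + 27 + 17 = 71 balls.
One more ball must push some color to its target, so 71 + 1 = 72.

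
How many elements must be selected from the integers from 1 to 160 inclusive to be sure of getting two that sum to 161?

81

Partition {1, …, 160} into 80 pairs: {1,160}, {2,159}, …, {80,81}.
Choosing 80 integers — say the integers 1 through 80 — takes one from each pair and avoids the property.
Choosing 81 forces two into the same pair by pigeonhole, and those sum to 161. So 81.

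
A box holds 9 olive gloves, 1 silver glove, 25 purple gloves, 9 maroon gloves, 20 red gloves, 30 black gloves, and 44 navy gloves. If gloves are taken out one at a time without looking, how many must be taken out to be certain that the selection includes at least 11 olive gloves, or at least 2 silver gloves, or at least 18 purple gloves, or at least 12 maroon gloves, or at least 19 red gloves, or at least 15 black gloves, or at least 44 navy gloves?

112

The worst case stops just short of every target: all 9 olive, 1 silver, 17 purple, all 9 maroon, 18 red, 14 black, 43 navy — 9 + 1 + 17 + 9 + 18 + 14 + 43 = 111 gloves.
One more glove must push some color to its target, so 111 + 1 = 112.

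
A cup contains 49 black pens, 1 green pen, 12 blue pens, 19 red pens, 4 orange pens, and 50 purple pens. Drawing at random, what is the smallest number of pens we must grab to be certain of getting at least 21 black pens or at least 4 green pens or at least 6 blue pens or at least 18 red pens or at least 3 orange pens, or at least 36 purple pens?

Each of the 6 ink colors has its own threshold; avoid all of them simultaneously.
The worst case stops just short of every target: 20 black, all 1 green, 5 blue, 17 red, 2 orange, 35 purple — 20 + 1 + 5 + 17 + 2 + 35 = 80 pens.
One more pen must push some ink color to its target, so 80 + 1 = 81.

81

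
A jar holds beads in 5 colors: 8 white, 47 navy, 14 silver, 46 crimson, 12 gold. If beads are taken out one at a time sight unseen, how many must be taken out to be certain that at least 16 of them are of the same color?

65

Treat the 5 colors as pigeonholes.
In the worst case we take at most 15 of each color, but all 8 white, all 14 silver, and all 12 gold (fewer than 15), giving 8 + 15 + 14 + 15 + 12 = 64.
One more bead then forces some color to 16, so 64 + 1 = 65.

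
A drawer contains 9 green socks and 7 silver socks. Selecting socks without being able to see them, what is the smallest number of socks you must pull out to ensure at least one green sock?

8

The worst case draws every non-green sock first: 7.
The next draw is then forced to be green, giving 7 + 1 = 8.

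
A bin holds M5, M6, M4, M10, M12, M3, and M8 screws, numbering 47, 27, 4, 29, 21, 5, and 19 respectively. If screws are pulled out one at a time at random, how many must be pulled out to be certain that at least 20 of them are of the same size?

In the worst case we take at most 19 of each size, but all 4 M4 and all 5 M3 (fewer than 19), giving 19 + 19 + 4 + 19 + 19 + 5 + 19 = 104.
One more screw then forces some size to 20, so 104 + 1 = 105.

105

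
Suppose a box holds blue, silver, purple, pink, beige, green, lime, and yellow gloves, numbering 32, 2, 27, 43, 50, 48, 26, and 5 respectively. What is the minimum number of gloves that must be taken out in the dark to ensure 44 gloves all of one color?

222

In the worst case we take at most 43 of each color, but all 32 blue, all 2 silver, all 27 purple, all 26 lime, and all 5 yellow (fewer than 43), giving 32 + 2 + 27 + 43 + 43 + 43 + 26 + 5 = 221.
One more glove then forces some color to 44, so 221 + 1 = 222.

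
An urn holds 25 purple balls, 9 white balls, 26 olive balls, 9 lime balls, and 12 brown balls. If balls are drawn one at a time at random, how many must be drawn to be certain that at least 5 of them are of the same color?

The worst case takes 4 balls of each color without reaching 5 of any: 5 × 4 = 20.
The next ball must bring some color to 5, so 20 + 1 = 21.

21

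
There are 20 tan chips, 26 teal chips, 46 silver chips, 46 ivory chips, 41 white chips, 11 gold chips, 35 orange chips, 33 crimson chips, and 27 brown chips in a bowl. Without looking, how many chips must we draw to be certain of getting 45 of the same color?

282

In the worst case we take at most 44 of each color, but all 20 tan, all 26 teal, all 41 white, all 11 gold, all 35 orange, all 33 crimson, and all 27 brown (fewer than 44), giving 20 + 26 + 44 + 44 + 41 + 11 + 35 + 33 + 27 = 281.
One more chip then forces some color to 45, so 281 + 1 = 282.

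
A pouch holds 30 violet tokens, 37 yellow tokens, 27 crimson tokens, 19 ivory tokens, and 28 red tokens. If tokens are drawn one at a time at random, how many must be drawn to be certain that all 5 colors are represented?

123

The hardest color to obtain is ivory: we could draw every other token first — 141 − 19 = 122 tokens — without a single ivory one.
The next draw must be ivory, so 122 + 1 = 123.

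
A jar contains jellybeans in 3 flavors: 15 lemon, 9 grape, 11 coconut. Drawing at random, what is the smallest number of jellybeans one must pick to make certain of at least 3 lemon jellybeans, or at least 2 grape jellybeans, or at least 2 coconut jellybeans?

5

Each of the 3 flavors has its own threshold; avoid all of them simultaneously.
The worst case stops just short of every target: 2 lemon, 1 grape, 1 coconut — 2 + 1 + 1 = 4 jellybeans.
One more jellybean must push some flavor to its target, so 4 + 1 = 5.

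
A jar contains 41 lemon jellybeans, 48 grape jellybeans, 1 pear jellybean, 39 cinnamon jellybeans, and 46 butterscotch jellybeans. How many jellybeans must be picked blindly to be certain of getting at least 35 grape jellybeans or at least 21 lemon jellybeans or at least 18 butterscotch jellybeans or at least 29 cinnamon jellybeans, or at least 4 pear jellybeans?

Each of the 5 flavors has its own threshold; avoid all of them simultaneously.
The worst case stops just short of every target: 20 lemon, 34 grape, all 1 pear, 28 cinnamon, 17 butterscotch — 20 + 34 + 1 + 28 + 17 = 100 jellybeans.
One more jellybean must push some flavor to its target, so 100 + 1 = 101.

101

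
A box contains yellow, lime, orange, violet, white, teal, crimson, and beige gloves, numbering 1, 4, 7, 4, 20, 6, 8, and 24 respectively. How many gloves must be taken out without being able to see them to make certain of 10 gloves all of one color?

In the worst case we take at most 9 of each color, but all 1 yellow, all 4 lime, all 7 orange, all 4 violet, all 6 teal, and all 8 crimson (fewer than 9), giving 1 + 4 + 7 + 4 + 9 + 6 + 8 + 9 = 48.
One more glove then forces some color to 10, so 48 + 1 = 49.

49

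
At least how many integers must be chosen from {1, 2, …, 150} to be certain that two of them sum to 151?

Partition {1, …, 150} into 75 pairs: {1,150}, {2,149}, …, {75,76}.
Choosing 75 integers — say the integers 1 through 75 — takes one from each pair and avoids the property.
Choosing 76 forces two into the same pair by pigeonhole, and those sum to 151. So 76.

76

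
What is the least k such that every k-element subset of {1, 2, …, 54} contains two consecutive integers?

Partition {1, …, 54} into 27 pairs: {1,2}, {3,4}, …, {53,54}.
Choosing 27 integers — say the 27 even numbers 2, 4, …, 54 — takes one from each pair and avoids the property.
Choosing 28 forces two into the same pair by pigeonhole, and those are consecutive. So 28.

28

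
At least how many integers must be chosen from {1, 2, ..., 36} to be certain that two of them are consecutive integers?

Partition {1, …, 36} into 18 pairs: {1,2}, {3,4}, …, {35,36}.
Choosing 18 integers — say the 18 even numbers 2, 4, …, 36 — takes one from each pair and avoids the property.
Choosing 19 forces two into the same pair by pigeonhole, and those are consecutive. So 19.

19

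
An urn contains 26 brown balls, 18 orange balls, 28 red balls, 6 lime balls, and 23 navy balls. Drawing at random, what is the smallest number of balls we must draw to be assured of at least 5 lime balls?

The worst case draws every non-lime ball first: 26 + 18 + 28 + 23 = 95.
The next 5 draws are then forced to be lime, giving 95 + 5 = 100.

100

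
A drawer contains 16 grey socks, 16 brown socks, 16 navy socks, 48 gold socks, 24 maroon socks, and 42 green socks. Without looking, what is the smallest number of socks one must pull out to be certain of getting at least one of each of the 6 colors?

147

The hardest color to obtain is grey: we could draw every other sock first — 162 − 16 = 146 socks — without a single grey one.
The next draw must be grey, so 146 + 1 = 147.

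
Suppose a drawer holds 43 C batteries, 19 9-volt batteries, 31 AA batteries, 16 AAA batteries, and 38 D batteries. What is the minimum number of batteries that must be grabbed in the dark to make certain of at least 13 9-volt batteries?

141

To avoid 9-volt batteries as long as possible, exhaust the other 4 types first.
The worst case draws every non-9-volt battery first: 43 + 31 + 16 + 38 = 128.
The next 13 draws are then forced to be 9-volt, giving 128 + 13 = 141.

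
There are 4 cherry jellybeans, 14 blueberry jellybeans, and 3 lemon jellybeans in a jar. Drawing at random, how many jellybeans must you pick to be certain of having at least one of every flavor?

19

The hardest flavor to obtain is lemon: we could draw every other jellybean first — 21 − 3 = 18 jellybeans — without a single lemon one.
The next draw must be lemon, so 18 + 1 = 19.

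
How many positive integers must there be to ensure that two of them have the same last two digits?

101

There are 100 possible two-digit endings acting as pigeonholes.
With 100 positive integers we could place one in each, avoiding any repeat.
One more forces some class to hold 2, so 100 + 1 = 101.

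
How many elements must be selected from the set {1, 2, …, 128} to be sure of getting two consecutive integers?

65

Partition {1, …, 128} into 64 pairs: {1,2}, {3,4}, …, {127,128}.
Choosing 64 integers — say the 64 even numbers 2, 4, …, 128 — takes one from each pair and avoids the property.
Choosing 65 forces two into the same pair by pigeonhole, and those are consecutive. So 65.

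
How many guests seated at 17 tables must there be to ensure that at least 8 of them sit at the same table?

There are 17 tables acting as pigeonholes.
With 17 × 7 = 119 guests we could place exactly 7 in each, with no class reaching 8.
One more forces some class to hold 8, so 119 + 1 = 120.

120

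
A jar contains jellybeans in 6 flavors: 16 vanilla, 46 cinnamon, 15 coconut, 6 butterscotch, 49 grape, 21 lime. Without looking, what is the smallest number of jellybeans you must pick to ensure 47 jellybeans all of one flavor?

Treat the 6 flavors as pigeonholes.
In the worst case we take at most 46 of each flavor, but all 16 vanilla, all 15 coconut, all 6 butterscotch, and all 21 lime (fewer than 46), giving 16 + 46 + 15 + 6 + 46 + 21 = 150.
One more jellybean then forces some flavor to 47, so 150 + 1 = 151.

151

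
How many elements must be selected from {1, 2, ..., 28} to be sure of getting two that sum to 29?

Partition {1, …, 28} into 14 pairs: {1,28}, {2,27}, …, {14,15}.
Choosing 14 integers — say the integers 1 through 14 — takes one from each pair and avoids the property.
Choosing 15 forces two into the same pair by pigeonhole, and those sum to 29. So 15.

15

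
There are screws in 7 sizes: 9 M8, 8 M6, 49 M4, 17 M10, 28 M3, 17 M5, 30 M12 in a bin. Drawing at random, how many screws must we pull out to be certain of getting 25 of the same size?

124

Treat the 7 sizes as pigeonholes.
In the worst case we take at most 24 of each size, but all 9 M8, all 8 M6, all 17 M10, and all 17 M5 (fewer than 24), giving 9 + 8 + 24 + 17 + 24 + 17 + 24 = 123.
One more screw then forces some size to 25, so 123 + 1 = 124.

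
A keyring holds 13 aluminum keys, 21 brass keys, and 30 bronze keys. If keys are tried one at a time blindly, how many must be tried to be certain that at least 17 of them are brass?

The worst case draws every non-brass key first: 13 + 30 = 43.
The next 17 draws are then forced to be brass, giving 43 + 17 = 60.

60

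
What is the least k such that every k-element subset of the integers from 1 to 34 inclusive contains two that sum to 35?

Partition {1, …, 34} into 17 pairs: {1,34}, {2,33}, …, {17,18}.
Choosing 17 integers — say the integers 1 through 17 — takes one from each pair and avoids the property.
Choosing 18 forces two into the same pair by pigeonhole, and those sum to 35. So 18.

18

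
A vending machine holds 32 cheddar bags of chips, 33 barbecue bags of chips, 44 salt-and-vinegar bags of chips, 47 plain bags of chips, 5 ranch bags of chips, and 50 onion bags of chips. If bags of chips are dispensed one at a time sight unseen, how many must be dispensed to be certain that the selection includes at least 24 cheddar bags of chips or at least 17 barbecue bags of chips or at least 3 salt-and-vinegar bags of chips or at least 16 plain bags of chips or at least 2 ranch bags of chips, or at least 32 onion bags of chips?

Each of the 6 flavors has its own threshold; avoid all of them simultaneously.
The worst case stops just short of every target: 23 cheddar, 16 barbecue, 2 salt-and-vinegar, 15 plain, 1 ranch, 31 onion — 23 + 16 + 2 + 15 + 1 + 31 = 88 bags of chips.
One more bag of chips must push some flavor to its target, so 88 + 1 = 89.

89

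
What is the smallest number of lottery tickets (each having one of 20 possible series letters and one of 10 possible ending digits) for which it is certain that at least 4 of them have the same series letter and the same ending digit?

601

There are 20 × 10 = 200 (series letter, ending digit) combinations acting as pigeonholes.
With 200 × 3 = 600 lottery tickets we could place exactly 3 in each, with no (series letter, ending digit) pair reaching 4.
One more forces some (series letter, ending digit) pair to hold 4, so 600 + 1 = 601.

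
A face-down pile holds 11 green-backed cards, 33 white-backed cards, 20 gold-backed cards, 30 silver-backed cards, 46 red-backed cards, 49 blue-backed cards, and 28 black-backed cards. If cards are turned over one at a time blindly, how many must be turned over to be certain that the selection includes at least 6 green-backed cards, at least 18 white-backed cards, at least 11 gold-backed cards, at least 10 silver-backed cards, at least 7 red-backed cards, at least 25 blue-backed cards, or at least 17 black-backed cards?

88

The worst case stops just short of every target: 5 green-backed, 17 white-backed, 10 gold-backed, 9 silver-backed, 6 red-backed, 24 blue-backed, 16 black-backed — 5 + 17 + 10 + 9 + 6 + 24 + 16 = 87 cards.
One more card must push some back color to its target, so 87 + 1 = 88.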